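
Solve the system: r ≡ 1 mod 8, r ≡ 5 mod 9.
M = 8 × 9 = 72. M₁ = 9, y₁ ≡ 1 mod 8. M₂ = 8, y₂ ≡ 8 mod 9. r = 1×9×1 + 5×8×8 ≡ 41 mod 72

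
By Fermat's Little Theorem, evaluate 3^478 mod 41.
By Fermat: 3^{40} ≡ 1 (mod 41). 478 ≡ 38 (mod 40). So 3^{478} ≡ 3^{38} ≡ 32 (mod 41)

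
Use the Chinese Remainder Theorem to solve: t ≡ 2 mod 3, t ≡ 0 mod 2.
M = 3 × 2 = 6. M₁ = 2, y₁ ≡ 2 mod 3. M₂ = 3, y₂ ≡ 1 mod 2. t = 2×2×2 + 0×3×1 ≡ 2 mod 6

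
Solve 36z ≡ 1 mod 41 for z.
Since 41 is prime, by Fermat 36^(-1) ≡ 36^{39} ≡ 8 mod 41. Verify: 36 × 8 = 288 ≡ 1 mod 41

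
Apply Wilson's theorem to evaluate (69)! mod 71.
(70)! = (69)! × (70) ≡ -1 (mod 71). So (69)! ≡ -1 × (70)^(-1) ≡ (-1)×(-1) = 1 (mod 71)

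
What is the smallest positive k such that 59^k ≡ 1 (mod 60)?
Powers of 59 mod 60: 59^1≡59, 59^2≡1. So the order of 59 is 2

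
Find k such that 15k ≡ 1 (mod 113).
Since 113 is prime, by Fermat 15^(-1) ≡ 15^{111} ≡ 98 (mod 113). Verify: 15 × 98 = 1470 ≡ 1 (mod 113)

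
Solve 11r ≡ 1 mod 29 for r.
Since 29 is prime, by Fermat 11^(-1) ≡ 11^{27} ≡ 8 mod 29. Verify: 11 × 8 = 88 ≡ 1 mod 29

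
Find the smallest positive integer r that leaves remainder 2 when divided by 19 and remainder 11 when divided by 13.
M = 19 × 13 = 247. M₁ = 13, y₁ ≡ 3 (mod 19). M₂ = 19, y₂ ≡ 11 (mod 13). r = 2×13×3 + 11×19×11 ≡ 154 (mod 247)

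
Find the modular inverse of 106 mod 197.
Since 197 is prime, by Fermat 106^(-1) ≡ 106^{195} ≡ 184 (mod 197). Verify: 106 × 184 = 19504 ≡ 1 (mod 197)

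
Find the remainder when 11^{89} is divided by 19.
By Fermat: 11^{18} ≡ 1 mod 19. 89 = 4×18 + 17. So 11^{89} ≡ 11^{17} ≡ 7 mod 19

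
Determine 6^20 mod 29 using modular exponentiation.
By repeated squaring (mod 29): 6^{1}≡6, 6^{2}≡7, 6^{4}≡20, 6^{8}≡23, 6^{16}≡7. Then 6^{20} = 6^{16+4} ≡ 7 × 20 ≡ 24 (mod 29)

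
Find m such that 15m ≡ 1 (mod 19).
Since 19 is prime, by Fermat 15^(-1) ≡ 15^{17} ≡ 14 (mod 19). Verify: 15 × 14 = 210 ≡ 1 (mod 19)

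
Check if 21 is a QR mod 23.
By Euler's criterion: 21^{11} ≡ 22 (mod 23). Since this equals -1 (≡ 22), 21 is not a QR.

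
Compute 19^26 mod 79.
By repeated squaring (mod 79): 19^{1}≡19, 19^{2}≡45, 19^{4}≡50, 19^{8}≡51, 19^{16}≡73. Then 19^{26} = 19^{16+8+2} ≡ 73 × 51 × 45 ≡ 55 (mod 79)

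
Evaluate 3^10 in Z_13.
By repeated squaring (mod 13): 3^{1}≡3, 3^{2}≡9, 3^{4}≡3, 3^{8}≡9. Then 3^{10} = 3^{8+2} ≡ 9 × 9 ≡ 3 (mod 13)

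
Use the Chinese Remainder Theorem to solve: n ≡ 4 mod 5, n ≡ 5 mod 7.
M = 5 × 7 = 35. M₁ = 7, y₁ ≡ 3 mod 5. M₂ = 5, y₂ ≡ 3 mod 7. n = 4×7×3 + 5×5×3 ≡ 19 mod 35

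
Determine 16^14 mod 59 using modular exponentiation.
By repeated squaring (mod 59): 16^{1}≡16, 16^{2}≡20, 16^{4}≡46, 16^{8}≡51. Then 16^{14} = 16^{8+4+2} ≡ 51 × 46 × 20 ≡ 15 (mod 59)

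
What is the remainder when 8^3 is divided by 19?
8^{3} = 512 ≡ 18 (mod 19)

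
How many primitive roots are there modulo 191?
There are φ(191-1) = φ(190) = 72 primitive roots modulo 191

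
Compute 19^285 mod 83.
Using Fermat: 19^{82} ≡ 1 (mod 83). 285 ≡ 39 (mod 82). So 19^{285} ≡ 19^{39} ≡ 20 (mod 83)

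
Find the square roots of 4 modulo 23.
The square roots of 4 mod 23 are 2 and 21. Verify: 2² = 4 ≡ 4 mod 23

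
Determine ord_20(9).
Powers of 9 mod 20: 9^1≡9, 9^2≡1. Order = 2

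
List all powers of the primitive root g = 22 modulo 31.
22^1, 22^2, ..., 22^{30} mod 31: [22, 19, 15, 20, 6, 8, 21, 28, 27, 5, 17, 2, 13, 7, 30, 9, 12, 16, 11, 25, 23, 10, 3, 4, 26, 14, 29, 18, 24, 1]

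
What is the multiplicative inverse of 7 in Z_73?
Since 73 is prime, by Fermat 7^(-1) ≡ 7^{71} ≡ 21 (mod 73). Verify: 7 × 21 = 147 ≡ 1 (mod 73)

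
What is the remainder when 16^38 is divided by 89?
By repeated squaring (mod 89): 16^{1}≡16, 16^{2}≡78, 16^{4}≡32, 16^{8}≡45, 16^{16}≡67, 16^{32}≡39. Then 16^{38} = 16^{32+4+2} ≡ 39 × 32 × 78 ≡ 67 (mod 89)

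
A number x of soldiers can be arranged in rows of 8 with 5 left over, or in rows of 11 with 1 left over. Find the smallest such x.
M = 8 × 11 = 88. M₁ = 11, y₁ ≡ 3 mod 8. M₂ = 8, y₂ ≡ 7 mod 11. x = 5×11×3 + 1×8×7 ≡ 45 mod 88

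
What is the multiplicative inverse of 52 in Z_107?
Since 107 is prime, by Fermat 52^(-1) ≡ 52^{105} ≡ 35 (mod 107). Verify: 52 × 35 = 1820 ≡ 1 (mod 107)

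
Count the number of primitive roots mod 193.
Number of primitive roots mod 193 = φ(p-1) = φ(192) = 64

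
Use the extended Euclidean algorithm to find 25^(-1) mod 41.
Extended GCD: 25(-18) + 41(11) = 1. So 25^(-1) ≡ -18 ≡ 23 mod 41. Verify: 25 × 23 = 575 ≡ 1 mod 41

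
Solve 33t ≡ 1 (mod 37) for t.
Since 37 is prime, by Fermat 33^(-1) ≡ 33^{35} ≡ 9 (mod 37). Verify: 33 × 9 = 297 ≡ 1 (mod 37)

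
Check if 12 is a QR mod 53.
By Euler's criterion: 12^{26} ≡ 52 (mod 53). Since this equals -1 (≡ 52), 12 is not a QR.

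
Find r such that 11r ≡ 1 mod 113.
Since 113 is prime, by Fermat 11^(-1) ≡ 11^{111} ≡ 72 mod 113. Verify: 11 × 72 = 792 ≡ 1 mod 113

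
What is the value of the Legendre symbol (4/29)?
(4/29) = 4^{14} mod 29 = 1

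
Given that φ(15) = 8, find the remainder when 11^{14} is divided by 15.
By Euler: 11^{8} ≡ 1 (mod 15) since gcd(11, 15) = 1. 14 = 1×8 + 6. So 11^{14} ≡ 11^{6} ≡ 1 (mod 15)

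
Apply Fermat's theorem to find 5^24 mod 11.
By Fermat: 5^{10} ≡ 1 mod 11. 24 = 2×10 + 4. So 5^{24} ≡ 5^{4} ≡ 9 mod 11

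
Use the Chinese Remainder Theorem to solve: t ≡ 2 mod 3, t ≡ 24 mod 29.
M = 3 × 29 = 87. M₁ = 29, y₁ ≡ 2 mod 3. M₂ = 3, y₂ ≡ 10 mod 29. t = 2×29×2 + 24×3×10 ≡ 53 mod 87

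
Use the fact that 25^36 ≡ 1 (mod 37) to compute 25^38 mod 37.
By Fermat: 25^{36} ≡ 1 (mod 37). So 25^{38} = 25^{36} · 25^{2} ≡ 25^{2} ≡ 33 (mod 37)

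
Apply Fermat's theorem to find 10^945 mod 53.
By Fermat: 10^{52} ≡ 1 mod 53. 945 ≡ 9 mod 52. So 10^{945} ≡ 10^{9} ≡ 28 mod 53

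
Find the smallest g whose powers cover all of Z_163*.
g = 2. For each prime q|162: 2^{81}≡162, 2^{54}≡104, none ≡ 1, so ord_163(2) = 162 and 2 is a primitive root.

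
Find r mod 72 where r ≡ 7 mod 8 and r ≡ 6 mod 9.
M = 8 × 9 = 72. M₁ = 9, y₁ ≡ 1 mod 8. M₂ = 8, y₂ ≡ 8 mod 9. r = 7×9×1 + 6×8×8 ≡ 15 mod 72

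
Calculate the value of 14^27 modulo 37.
By repeated squaring mod 37: 14^{1}≡14, 14^{2}≡11, 14^{4}≡10, 14^{8}≡26, 14^{16}≡10. Then 14^{27} = 14^{16+8+2+1} ≡ 10 × 26 × 11 × 14 ≡ 6 mod 37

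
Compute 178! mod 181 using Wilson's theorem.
(180)! = (178)! × (179) × (180) ≡ -1 mod 181. So (178)! ≡ -1 × [(180)(179)]^(-1) ≡ 90 mod 181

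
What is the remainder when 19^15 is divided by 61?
By repeated squaring (mod 61): 19^{1}≡19, 19^{2}≡56, 19^{4}≡25, 19^{8}≡15. Then 19^{15} = 19^{8+4+2+1} ≡ 15 × 25 × 56 × 19 ≡ 60 (mod 61)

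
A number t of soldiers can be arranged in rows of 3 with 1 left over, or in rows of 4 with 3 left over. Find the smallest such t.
M = 3 × 4 = 12. M₁ = 4, y₁ ≡ 1 (mod 3). M₂ = 3, y₂ ≡ 3 (mod 4). t = 1×4×1 + 3×3×3 ≡ 7 (mod 12)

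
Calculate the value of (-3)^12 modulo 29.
By repeated squaring (mod 29): (-3)^{1}≡26, (-3)^{2}≡9, (-3)^{4}≡23, (-3)^{8}≡7. Then (-3)^{12} = (-3)^{8+4} ≡ 7 × 23 ≡ 16 (mod 29)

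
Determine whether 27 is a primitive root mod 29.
ord_29(27) divides 28. For each prime q|28: 27^{14}≡28, 27^{4}≡16, none ≡ 1. So 27 has order 28 and is a primitive root mod 29.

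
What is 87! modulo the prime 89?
(88)! = (87)! × (88) ≡ -1 (mod 89). So (87)! ≡ -1 × (88)^(-1) ≡ (-1)×(-1) = 1 (mod 89)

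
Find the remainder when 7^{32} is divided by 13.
By Fermat: 7^{12} ≡ 1 mod 13. 32 = 2×12 + 8. So 7^{32} ≡ 7^{8} ≡ 3 mod 13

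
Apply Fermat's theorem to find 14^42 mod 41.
By Fermat: 14^{40} ≡ 1 mod 41. So 14^{42} = 14^{40} · 14^{2} ≡ 14^{2} ≡ 32 mod 41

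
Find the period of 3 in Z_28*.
Powers of 3 mod 28: 3^1≡3, 3^2≡9, 3^3≡27, 3^4≡25, 3^5≡19, 3^6≡1. So the order of 3 is 6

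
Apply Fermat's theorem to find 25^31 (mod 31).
By Fermat: 25^{30} ≡ 1 (mod 31). So 25^{31} = 25^{30} · 25^{1} ≡ 25^{1} ≡ 25 (mod 31)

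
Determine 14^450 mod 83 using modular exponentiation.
Using Fermat: 14^{82} ≡ 1 mod 83. 450 ≡ 40 mod 82. So 14^{450} ≡ 14^{40} ≡ 77 mod 83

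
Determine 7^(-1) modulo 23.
Since 23 is prime, by Fermat 7^(-1) ≡ 7^{21} ≡ 10 mod 23. Verify: 7 × 10 = 70 ≡ 1 mod 23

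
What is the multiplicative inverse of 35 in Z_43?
Since 43 is prime, by Fermat 35^(-1) ≡ 35^{41} ≡ 16 (mod 43). Verify: 35 × 16 = 560 ≡ 1 (mod 43)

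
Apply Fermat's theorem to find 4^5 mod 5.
By Fermat: 4^{4} ≡ 1 mod 5. So 4^{5} = 4^{4} · 4^{1} ≡ 4^{1} ≡ 4 mod 5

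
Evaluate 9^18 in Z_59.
By repeated squaring mod 59: 9^{1}≡9, 9^{2}≡22, 9^{4}≡12, 9^{8}≡26, 9^{16}≡27. Then 9^{18} = 9^{16+2} ≡ 27 × 22 ≡ 4 mod 59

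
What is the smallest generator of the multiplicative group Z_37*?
g = 2. Powers: [2, 4, 8, 16, 32, 27, 17, 34, 31, ...] generates all 36 non-zero residues.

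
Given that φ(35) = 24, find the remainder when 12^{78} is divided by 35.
By Euler: 12^{24} ≡ 1 mod 35 since gcd(12, 35) = 1. 78 = 3×24 + 6. So 12^{78} ≡ 12^{6} ≡ 29 mod 35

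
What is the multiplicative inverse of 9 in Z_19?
Since 19 is prime, by Fermat 9^(-1) ≡ 9^{17} ≡ 17 (mod 19). Verify: 9 × 17 = 153 ≡ 1 (mod 19)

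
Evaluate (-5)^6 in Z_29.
By repeated squaring (mod 29): (-5)^{1}≡24, (-5)^{2}≡25, (-5)^{4}≡16. Then (-5)^{6} = (-5)^{4+2} ≡ 16 × 25 ≡ 23 (mod 29)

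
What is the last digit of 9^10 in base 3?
By repeated squaring (mod 3): 9^{1}≡0, 9^{2}≡0, 9^{4}≡0, 9^{8}≡0. Then 9^{10} = 9^{8+2} ≡ 0 × 0 ≡ 0 (mod 3)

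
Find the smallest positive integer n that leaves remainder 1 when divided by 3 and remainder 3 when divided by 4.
M = 3 × 4 = 12. M₁ = 4, y₁ ≡ 1 mod 3. M₂ = 3, y₂ ≡ 3 mod 4. n = 1×4×1 + 3×3×3 ≡ 7 mod 12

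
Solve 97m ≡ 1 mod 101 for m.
Since 101 is prime, by Fermat 97^(-1) ≡ 97^{99} ≡ 25 mod 101. Verify: 97 × 25 = 2425 ≡ 1 mod 101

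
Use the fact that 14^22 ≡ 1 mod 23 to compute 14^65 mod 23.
By Fermat: 14^{22} ≡ 1 mod 23. 65 = 2×22 + 21. So 14^{65} ≡ 14^{21} ≡ 5 mod 23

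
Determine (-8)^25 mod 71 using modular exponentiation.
By repeated squaring (mod 71): (-8)^{1}≡63, (-8)^{2}≡64, (-8)^{4}≡49, (-8)^{8}≡58, (-8)^{16}≡27. Then (-8)^{25} = (-8)^{16+8+1} ≡ 27 × 58 × 63 ≡ 39 (mod 71)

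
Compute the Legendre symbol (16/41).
(16/41) = 16^{20} mod 41 = 1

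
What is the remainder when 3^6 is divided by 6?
By repeated squaring (mod 6): 3^{1}≡3, 3^{2}≡3, 3^{4}≡3. Then 3^{6} = 3^{4+2} ≡ 3 × 3 ≡ 3 (mod 6)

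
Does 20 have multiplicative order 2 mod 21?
Powers of 20 mod 21: 20^1≡20, 20^2≡1. First k with 20^k≡1 is k=2. Yes, ord_21(20) = 2.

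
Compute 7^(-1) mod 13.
Since 13 is prime, by Fermat 7^(-1) ≡ 7^{11} ≡ 2 mod 13. Verify: 7 × 2 = 14 ≡ 1 mod 13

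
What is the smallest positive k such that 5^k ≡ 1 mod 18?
Powers of 5 mod 18: 5^1≡5, 5^2≡7, 5^3≡17, 5^4≡13, 5^5≡11, 5^6≡1. Order = 6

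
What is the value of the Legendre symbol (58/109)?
(58/109) = 58^{54} mod 109 = -1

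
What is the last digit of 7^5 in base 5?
Using Fermat: 7^{4} ≡ 1 mod 5. 5 ≡ 1 mod 4. So 7^{5} ≡ 7^{1} ≡ 2 mod 5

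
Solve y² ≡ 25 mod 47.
The square roots of 25 mod 47 are 42 and 5. Verify: 42² = 1764 ≡ 25 mod 47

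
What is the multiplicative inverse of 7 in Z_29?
Since 29 is prime, by Fermat 7^(-1) ≡ 7^{27} ≡ 25 mod 29. Verify: 7 × 25 = 175 ≡ 1 mod 29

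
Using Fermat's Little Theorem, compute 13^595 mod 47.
By Fermat: 13^{46} ≡ 1 mod 47. 595 ≡ 43 mod 46. So 13^{595} ≡ 13^{43} ≡ 43 mod 47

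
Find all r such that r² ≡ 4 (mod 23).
The square roots of 4 mod 23 are 2 and 21. Verify: 2² = 4 ≡ 4 (mod 23)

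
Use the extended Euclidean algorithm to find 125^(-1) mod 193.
Extended GCD: 125(-88) + 193(57) = 1. So 125^(-1) ≡ -88 ≡ 105 mod 193. Verify: 125 × 105 = 13125 ≡ 1 mod 193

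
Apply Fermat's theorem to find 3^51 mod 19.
By Fermat: 3^{18} ≡ 1 mod 19. 51 = 2×18 + 15. So 3^{51} ≡ 3^{15} ≡ 12 mod 19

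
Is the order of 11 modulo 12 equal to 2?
Powers of 11 mod 12: 11^1≡11, 11^2≡1. First k with 11^k≡1 is k=2. Yes, ord_12(11) = 2.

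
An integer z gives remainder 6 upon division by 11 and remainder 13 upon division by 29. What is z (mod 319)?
M = 11 × 29 = 319. M₁ = 29, y₁ ≡ 8 (mod 11). M₂ = 11, y₂ ≡ 8 (mod 29). z = 6×29×8 + 13×11×8 ≡ 303 (mod 319)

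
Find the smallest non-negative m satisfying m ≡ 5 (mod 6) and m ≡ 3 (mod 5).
M = 6 × 5 = 30. M₁ = 5, y₁ ≡ 5 (mod 6). M₂ = 6, y₂ ≡ 1 (mod 5). m = 5×5×5 + 3×6×1 ≡ 23 (mod 30)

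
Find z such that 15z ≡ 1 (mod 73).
Since 73 is prime, by Fermat 15^(-1) ≡ 15^{71} ≡ 39 (mod 73). Verify: 15 × 39 = 585 ≡ 1 (mod 73)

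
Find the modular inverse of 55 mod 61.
Since 61 is prime, by Fermat 55^(-1) ≡ 55^{59} ≡ 10 (mod 61). Verify: 55 × 10 = 550 ≡ 1 (mod 61)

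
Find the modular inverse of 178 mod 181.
Since 181 is prime, by Fermat 178^(-1) ≡ 178^{179} ≡ 60 (mod 181). Verify: 178 × 60 = 10680 ≡ 1 (mod 181)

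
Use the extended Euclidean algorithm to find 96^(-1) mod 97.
Extended GCD: 96(-1) + 97(1) = 1. So 96^(-1) ≡ -1 ≡ 96 (mod 97). Verify: 96 × 96 = 9216 ≡ 1 (mod 97)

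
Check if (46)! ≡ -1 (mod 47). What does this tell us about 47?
(46)! mod 47 = 46. Since this equals -1 (mod 47), Wilson confirms 47 is prime.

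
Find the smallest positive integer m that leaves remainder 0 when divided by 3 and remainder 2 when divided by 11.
M = 3 × 11 = 33. M₁ = 11, y₁ ≡ 2 (mod 3). M₂ = 3, y₂ ≡ 4 (mod 11). m = 0×11×2 + 2×3×4 ≡ 24 (mod 33)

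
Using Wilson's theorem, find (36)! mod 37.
By Wilson's theorem, (36)! ≡ -1 ≡ 36 mod 37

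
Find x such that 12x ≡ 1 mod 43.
Since 43 is prime, by Fermat 12^(-1) ≡ 12^{41} ≡ 18 mod 43. Verify: 12 × 18 = 216 ≡ 1 mod 43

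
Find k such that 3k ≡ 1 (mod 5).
Since 5 is prime, by Fermat 3^(-1) ≡ 3^{3} ≡ 2 (mod 5). Verify: 3 × 2 = 6 ≡ 1 (mod 5)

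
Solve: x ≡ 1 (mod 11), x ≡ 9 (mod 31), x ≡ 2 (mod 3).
M = 11 × 31 × 3 = 1023. M₁ = 93, y₁ ≡ 9 (mod 11). M₂ = 33, y₂ ≡ 16 (mod 31). M₃ = 341, y₃ ≡ 2 (mod 3). x = 1×93×9 + 9×33×16 + 2×341×2 ≡ 815 (mod 1023)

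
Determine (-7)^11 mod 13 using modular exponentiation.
By repeated squaring mod 13: (-7)^{1}≡6, (-7)^{2}≡10, (-7)^{4}≡9, (-7)^{8}≡3. Then (-7)^{11} = (-7)^{8+2+1} ≡ 3 × 10 × 6 ≡ 11 mod 13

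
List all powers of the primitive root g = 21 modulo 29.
21^1, 21^2, ..., 21^{28} mod 29: [21, 6, 10, 7, 2, 13, 12, 20, 14, 4, 26, 24, 11, 28, 8, 23, 19, 22, 27, 16, 17, 9, 15, 25, 3, 5, 18, 1]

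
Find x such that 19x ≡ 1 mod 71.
Since 71 is prime, by Fermat 19^(-1) ≡ 19^{69} ≡ 15 mod 71. Verify: 19 × 15 = 285 ≡ 1 mod 71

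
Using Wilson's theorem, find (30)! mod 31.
By Wilson's theorem, (30)! ≡ -1 ≡ 30 mod 31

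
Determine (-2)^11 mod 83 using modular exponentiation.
By repeated squaring mod 83: (-2)^{1}≡81, (-2)^{2}≡4, (-2)^{4}≡16, (-2)^{8}≡7. Then (-2)^{11} = (-2)^{8+2+1} ≡ 7 × 4 × 81 ≡ 27 mod 83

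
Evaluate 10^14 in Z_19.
By repeated squaring (mod 19): 10^{1}≡10, 10^{2}≡5, 10^{4}≡6, 10^{8}≡17. Then 10^{14} = 10^{8+4+2} ≡ 17 × 6 × 5 ≡ 16 (mod 19)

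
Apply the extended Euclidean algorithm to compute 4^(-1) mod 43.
Extended GCD: 4(11) + 43(-1) = 1. So 4^(-1) ≡ 11 mod 43. Verify: 4 × 11 = 44 ≡ 1 mod 43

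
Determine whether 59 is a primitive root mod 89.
ord_89(59) divides 88. For each prime q|88: 59^{44}≡88, 59^{8}≡32, none ≡ 1. So 59 has order 88 and is a primitive root mod 89.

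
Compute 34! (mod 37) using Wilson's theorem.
(36)! = (34)! × (35) × (36) ≡ -1 (mod 37). So (34)! ≡ -1 × [(36)(35)]^(-1) ≡ 18 (mod 37)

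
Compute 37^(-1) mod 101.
Since 101 is prime, by Fermat 37^(-1) ≡ 37^{99} ≡ 71 mod 101. Verify: 37 × 71 = 2627 ≡ 1 mod 101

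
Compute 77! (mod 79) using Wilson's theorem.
(78)! = (77)! × (78) ≡ -1 (mod 79). So (77)! ≡ -1 × (78)^(-1) ≡ (-1)×(-1) = 1 (mod 79)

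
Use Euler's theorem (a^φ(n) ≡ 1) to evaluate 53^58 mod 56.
By Euler: 53^{24} ≡ 1 mod 56 since gcd(53, 56) = 1. 58 = 2×24 + 10. So 53^{58} ≡ 53^{10} ≡ 25 mod 56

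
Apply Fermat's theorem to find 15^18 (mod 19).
By Fermat's Little Theorem, 15^{18} ≡ 1 (mod 19) since 19 is prime and gcd(15, 19) = 1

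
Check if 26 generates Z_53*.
ord_53(26) divides 52. For each prime q|52: 26^{26}≡52, 26^{4}≡10, none ≡ 1. So 26 has order 52 and is a primitive root mod 53.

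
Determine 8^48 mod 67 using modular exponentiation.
By repeated squaring (mod 67): 8^{1}≡8, 8^{2}≡64, 8^{4}≡9, 8^{8}≡14, 8^{16}≡62, 8^{32}≡25. Then 8^{48} = 8^{32+16} ≡ 25 × 62 ≡ 9 (mod 67)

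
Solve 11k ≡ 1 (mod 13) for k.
Since 13 is prime, by Fermat 11^(-1) ≡ 11^{11} ≡ 6 (mod 13). Verify: 11 × 6 = 66 ≡ 1 (mod 13)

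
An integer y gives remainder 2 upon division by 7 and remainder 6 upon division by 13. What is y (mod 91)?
M = 7 × 13 = 91. M₁ = 13, y₁ ≡ 6 (mod 7). M₂ = 7, y₂ ≡ 2 (mod 13). y = 2×13×6 + 6×7×2 ≡ 58 (mod 91)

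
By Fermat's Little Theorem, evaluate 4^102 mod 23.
By Fermat: 4^{22} ≡ 1 mod 23. 102 = 4×22 + 14. So 4^{102} ≡ 4^{14} ≡ 18 mod 23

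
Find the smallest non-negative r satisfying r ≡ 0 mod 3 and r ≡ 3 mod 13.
M = 3 × 13 = 39. M₁ = 13, y₁ ≡ 1 mod 3. M₂ = 3, y₂ ≡ 9 mod 13. r = 0×13×1 + 3×3×9 ≡ 3 mod 39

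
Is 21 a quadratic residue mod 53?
By Euler's criterion: 21^{26} ≡ 52 (mod 53). Since this equals -1 (≡ 52), 21 is not a QR.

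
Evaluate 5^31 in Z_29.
Using Fermat: 5^{28} ≡ 1 mod 29. 31 ≡ 3 mod 28. So 5^{31} ≡ 5^{3} ≡ 9 mod 29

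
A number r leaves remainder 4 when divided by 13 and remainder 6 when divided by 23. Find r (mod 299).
M = 13 × 23 = 299. M₁ = 23, y₁ ≡ 4 (mod 13). M₂ = 13, y₂ ≡ 16 (mod 23). r = 4×23×4 + 6×13×16 ≡ 121 (mod 299)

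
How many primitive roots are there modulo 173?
There are φ(173-1) = φ(172) = 84 primitive roots modulo 173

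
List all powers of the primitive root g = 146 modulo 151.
146^1, 146^2, ..., 146^{150} mod 151: [146, 25, 26, 21, 46, 72, 93, 139, 60, 2, 141, 50, 52, 42, 92, 144, 35, 127, 120, 4, 131, 100, 104, 84, 33, 137, 70, 103, 89, 8, 111, 49, 57, 17, 66, 123, 140, 55, 27, 16, 71, 98, 114, 34, 132, 95, 129, 110, 54, 32, 142, 45, 77, 68, 113, 39, 107, 69, 108, 64, 133, 90, 3, 136, 75, 78, 63, 138, 65, 128, 115, 29, 6, 121, 150, 5, 126, 125, 130, 105, 79, 58, 12, 91, 149, 10, 101, 99, 109, 59, 7, 116, 24, 31, 147, 20, 51, 47, 67, 118, 14, 81, 48, 62, 143, 40, 102, 94, 134, 85, 28, 11, 96, 124, 135, 80, 53, 37, 117, 19, 56, 22, 41, 97, 119, 9, 106, 74, 83, 38, 112, 44, 82, 43, 87, 18, 61, 148, 15, 76, 73, 88, 13, 86, 23, 36, 122, 145, 30, 1]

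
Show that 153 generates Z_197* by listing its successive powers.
153^1, 153^2, ..., 153^{196} mod 197: [153, 163, 117, 171, 159, 96, 110, 85, 3, 65, 95, 154, 119, 83, 91, 133, 58, 9, 195, 88, 68, 160, 52, 76, 5, 174, 27, 191, 67, 7, 86, 156, 31, 15, 128, 81, 179, 4, 21, 61, 74, 93, 45, 187, 46, 143, 12, 63, 183, 25, 82, 135, 167, 138, 35, 36, 189, 155, 75, 49, 11, 107, 20, 105, 108, 173, 71, 28, 147, 33, 124, 60, 118, 127, 125, 16, 84, 47, 99, 175, 180, 157, 184, 178, 48, 55, 141, 100, 131, 146, 77, 158, 140, 144, 165, 29, 103, 196, 44, 34, 80, 26, 38, 101, 87, 112, 194, 132, 102, 43, 78, 114, 106, 64, 139, 188, 2, 109, 129, 37, 145, 121, 192, 23, 170, 6, 130, 190, 111, 41, 166, 182, 69, 116, 18, 193, 176, 136, 123, 104, 152, 10, 151, 54, 185, 134, 14, 172, 115, 62, 30, 59, 162, 161, 8, 42, 122, 148, 186, 90, 177, 92, 89, 24, 126, 169, 50, 164, 73, 137, 79, 70, 72, 181, 113, 150, 98, 22, 17, 40, 13, 19, 149, 142, 56, 97, 66, 51, 120, 39, 57, 53, 32, 168, 94, 1]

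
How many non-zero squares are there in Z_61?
Exactly half the non-zero residues mod a prime are QRs: (61-1)/2 = 30.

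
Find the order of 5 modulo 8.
Powers of 5 mod 8: 5^1≡5, 5^2≡1. Order = 2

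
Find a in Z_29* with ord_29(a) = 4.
12 has order 4 mod 29 since 12^{4} ≡ 1 mod 29 and no smaller power works.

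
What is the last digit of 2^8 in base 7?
Using Fermat: 2^{6} ≡ 1 mod 7. 8 ≡ 2 mod 6. So 2^{8} ≡ 2^{2} ≡ 4 mod 7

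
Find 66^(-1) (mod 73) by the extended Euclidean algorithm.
Extended GCD: 66(-21) + 73(19) = 1. So 66^(-1) ≡ -21 ≡ 52 (mod 73). Verify: 66 × 52 = 3432 ≡ 1 (mod 73)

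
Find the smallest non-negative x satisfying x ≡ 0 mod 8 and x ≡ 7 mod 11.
M = 8 × 11 = 88. M₁ = 11, y₁ ≡ 3 mod 8. M₂ = 8, y₂ ≡ 7 mod 11. x = 0×11×3 + 7×8×7 ≡ 40 mod 88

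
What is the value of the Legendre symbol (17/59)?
(17/59) = 17^{29} mod 59 = 1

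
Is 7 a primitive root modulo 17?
ord_17(7) divides 16. For each prime q|16: 7^{8}≡16, none ≡ 1. So 7 has order 16 and is a primitive root mod 17.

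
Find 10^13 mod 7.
Using Fermat: 10^{6} ≡ 1 mod 7. 13 ≡ 1 mod 6. So 10^{13} ≡ 10^{1} ≡ 3 mod 7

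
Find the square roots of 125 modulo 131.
The square roots of 125 mod 131 are 16 and 115. Verify: 16² = 256 ≡ 125 (mod 131)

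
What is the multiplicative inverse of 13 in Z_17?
Since 17 is prime, by Fermat 13^(-1) ≡ 13^{15} ≡ 4 (mod 17). Verify: 13 × 4 = 52 ≡ 1 (mod 17)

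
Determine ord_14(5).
Powers of 5 mod 14: 5^1≡5, 5^2≡11, 5^3≡13, 5^4≡9, 5^5≡3, 5^6≡1. So the order of 5 is 6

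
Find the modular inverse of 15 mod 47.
Since 47 is prime, by Fermat 15^(-1) ≡ 15^{45} ≡ 22 (mod 47). Verify: 15 × 22 = 330 ≡ 1 (mod 47)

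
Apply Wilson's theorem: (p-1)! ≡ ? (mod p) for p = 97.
By Wilson's theorem, (96)! ≡ -1 ≡ 96 (mod 97)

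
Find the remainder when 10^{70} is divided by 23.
By Fermat: 10^{22} ≡ 1 mod 23. 70 = 3×22 + 4. So 10^{70} ≡ 10^{4} ≡ 18 mod 23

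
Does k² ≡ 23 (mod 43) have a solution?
By Euler's criterion: 23^{21} ≡ 1 (mod 43). Since this equals 1, 23 is a QR.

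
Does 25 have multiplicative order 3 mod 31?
Powers of 25 mod 31: 25^1≡25, 25^2≡5, 25^3≡1. First k with 25^k≡1 is k=3. Yes, ord_31(25) = 3.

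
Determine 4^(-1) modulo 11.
Since 11 is prime, by Fermat 4^(-1) ≡ 4^{9} ≡ 3 mod 11. Verify: 4 × 3 = 12 ≡ 1 mod 11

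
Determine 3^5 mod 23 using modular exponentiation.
By repeated squaring (mod 23): 3^{1}≡3, 3^{2}≡9, 3^{4}≡12. Then 3^{5} = 3^{4+1} ≡ 12 × 3 ≡ 13 (mod 23)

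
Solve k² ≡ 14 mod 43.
The square roots of 14 mod 43 are 10 and 33. Verify: 10² = 100 ≡ 14 mod 43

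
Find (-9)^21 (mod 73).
By repeated squaring (mod 73): (-9)^{1}≡64, (-9)^{2}≡8, (-9)^{4}≡64, (-9)^{8}≡8, (-9)^{16}≡64. Then (-9)^{21} = (-9)^{16+4+1} ≡ 64 × 64 × 64 ≡ 1 (mod 73)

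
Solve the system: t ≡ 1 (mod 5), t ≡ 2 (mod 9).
M = 5 × 9 = 45. M₁ = 9, y₁ ≡ 4 (mod 5). M₂ = 5, y₂ ≡ 2 (mod 9). t = 1×9×4 + 2×5×2 ≡ 11 (mod 45)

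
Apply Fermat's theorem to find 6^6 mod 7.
By Fermat's Little Theorem, 6^{6} ≡ 1 mod 7 since 7 is prime and gcd(6, 7) = 1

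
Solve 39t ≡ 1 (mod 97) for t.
Since 97 is prime, by Fermat 39^(-1) ≡ 39^{95} ≡ 5 (mod 97). Verify: 39 × 5 = 195 ≡ 1 (mod 97)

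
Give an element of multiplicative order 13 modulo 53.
10 has order 13 mod 53 since 10^{13} ≡ 1 mod 53 and no smaller power works.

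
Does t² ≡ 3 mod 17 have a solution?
By Euler's criterion: 3^{8} ≡ 16 mod 17. Since this equals -1 (≡ 16), 3 is not a QR.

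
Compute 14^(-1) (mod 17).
Since 17 is prime, by Fermat 14^(-1) ≡ 14^{15} ≡ 11 (mod 17). Verify: 14 × 11 = 154 ≡ 1 (mod 17)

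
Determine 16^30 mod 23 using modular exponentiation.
Using Fermat: 16^{22} ≡ 1 (mod 23). 30 ≡ 8 (mod 22). So 16^{30} ≡ 16^{8} ≡ 12 (mod 23)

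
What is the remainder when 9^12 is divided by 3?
By repeated squaring mod 3: 9^{1}≡0, 9^{2}≡0, 9^{4}≡0, 9^{8}≡0. Then 9^{12} = 9^{8+4} ≡ 0 × 0 ≡ 0 mod 3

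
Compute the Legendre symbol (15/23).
(15/23) = 15^{11} mod 23 = -1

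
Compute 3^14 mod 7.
Using Fermat: 3^{6} ≡ 1 mod 7. 14 ≡ 2 mod 6. So 3^{14} ≡ 3^{2} ≡ 2 mod 7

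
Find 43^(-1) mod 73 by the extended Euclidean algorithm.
Extended GCD: 43(17) + 73(-10) = 1. So 43^(-1) ≡ 17 mod 73. Verify: 43 × 17 = 731 ≡ 1 mod 73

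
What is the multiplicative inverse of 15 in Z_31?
Since 31 is prime, by Fermat 15^(-1) ≡ 15^{29} ≡ 29 mod 31. Verify: 15 × 29 = 435 ≡ 1 mod 31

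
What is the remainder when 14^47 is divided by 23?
Using Fermat: 14^{22} ≡ 1 mod 23. 47 ≡ 3 mod 22. So 14^{47} ≡ 14^{3} ≡ 7 mod 23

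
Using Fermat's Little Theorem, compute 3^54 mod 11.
By Fermat: 3^{10} ≡ 1 mod 11. 54 = 5×10 + 4. So 3^{54} ≡ 3^{4} ≡ 4 mod 11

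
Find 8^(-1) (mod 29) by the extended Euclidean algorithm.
Extended GCD: 8(11) + 29(-3) = 1. So 8^(-1) ≡ 11 (mod 29). Verify: 8 × 11 = 88 ≡ 1 (mod 29)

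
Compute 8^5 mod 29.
By repeated squaring mod 29: 8^{1}≡8, 8^{2}≡6, 8^{4}≡7. Then 8^{5} = 8^{4+1} ≡ 7 × 8 ≡ 27 mod 29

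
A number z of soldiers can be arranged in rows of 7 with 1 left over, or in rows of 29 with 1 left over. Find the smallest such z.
M = 7 × 29 = 203. M₁ = 29, y₁ ≡ 1 (mod 7). M₂ = 7, y₂ ≡ 25 (mod 29). z = 1×29×1 + 1×7×25 ≡ 1 (mod 203)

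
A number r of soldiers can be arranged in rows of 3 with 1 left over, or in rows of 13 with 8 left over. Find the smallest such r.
M = 3 × 13 = 39. M₁ = 13, y₁ ≡ 1 mod 3. M₂ = 3, y₂ ≡ 9 mod 13. r = 1×13×1 + 8×3×9 ≡ 34 mod 39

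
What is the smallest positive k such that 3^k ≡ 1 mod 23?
Powers of 3 mod 23: 3^1≡3, 3^2≡9, 3^3≡4, 3^4≡12, 3^5≡13, 3^6≡16, 3^7≡2, 3^8≡6, 3^9≡18, 3^10≡8, 3^11≡1. So the order of 3 is 11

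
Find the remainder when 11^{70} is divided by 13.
By Fermat: 11^{12} ≡ 1 mod 13. 70 = 5×12 + 10. So 11^{70} ≡ 11^{10} ≡ 10 mod 13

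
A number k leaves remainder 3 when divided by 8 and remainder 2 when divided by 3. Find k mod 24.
M = 8 × 3 = 24. M₁ = 3, y₁ ≡ 3 mod 8. M₂ = 8, y₂ ≡ 2 mod 3. k = 3×3×3 + 2×8×2 ≡ 11 mod 24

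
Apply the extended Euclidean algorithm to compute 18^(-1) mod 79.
Extended GCD: 18(22) + 79(-5) = 1. So 18^(-1) ≡ 22 (mod 79). Verify: 18 × 22 = 396 ≡ 1 (mod 79)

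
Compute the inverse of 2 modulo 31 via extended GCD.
Extended GCD: 2(-15) + 31(1) = 1. So 2^(-1) ≡ -15 ≡ 16 mod 31. Verify: 2 × 16 = 32 ≡ 1 mod 31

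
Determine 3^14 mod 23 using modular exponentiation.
By repeated squaring (mod 23): 3^{1}≡3, 3^{2}≡9, 3^{4}≡12, 3^{8}≡6. Then 3^{14} = 3^{8+4+2} ≡ 6 × 12 × 9 ≡ 4 (mod 23)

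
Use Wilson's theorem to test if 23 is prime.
(22)! mod 23 = 22. Since 22 ≡ -1 (mod 23), 23 is prime.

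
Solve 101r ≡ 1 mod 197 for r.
Since 197 is prime, by Fermat 101^(-1) ≡ 101^{195} ≡ 158 mod 197. Verify: 101 × 158 = 15958 ≡ 1 mod 197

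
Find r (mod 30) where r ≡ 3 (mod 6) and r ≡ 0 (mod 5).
M = 6 × 5 = 30. M₁ = 5, y₁ ≡ 5 (mod 6). M₂ = 6, y₂ ≡ 1 (mod 5). r = 3×5×5 + 0×6×1 ≡ 15 (mod 30)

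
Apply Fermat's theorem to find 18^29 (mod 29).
By Fermat: 18^{28} ≡ 1 (mod 29). So 18^{29} = 18^{28} · 18^{1} ≡ 18^{1} ≡ 18 (mod 29)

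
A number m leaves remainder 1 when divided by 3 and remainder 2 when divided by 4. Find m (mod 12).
M = 3 × 4 = 12. M₁ = 4, y₁ ≡ 1 (mod 3). M₂ = 3, y₂ ≡ 3 (mod 4). m = 1×4×1 + 2×3×3 ≡ 10 (mod 12)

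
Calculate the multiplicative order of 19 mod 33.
Powers of 19 mod 33: 19^1≡19, 19^2≡31, 19^3≡28, 19^4≡4, 19^5≡10, 19^6≡25, 19^7≡13, 19^8≡16, 19^9≡7, 19^10≡1. So the order of 19 is 10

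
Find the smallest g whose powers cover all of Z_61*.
g = 2. For each prime q|60: 2^{30}≡60, 2^{20}≡47, 2^{12}≡9, none ≡ 1, so ord_61(2) = 60 and 2 is a primitive root.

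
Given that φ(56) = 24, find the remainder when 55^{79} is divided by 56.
By Euler: 55^{24} ≡ 1 mod 56 since gcd(55, 56) = 1. 79 = 3×24 + 7. So 55^{79} ≡ 55^{7} ≡ 55 mod 56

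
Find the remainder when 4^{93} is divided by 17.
By Fermat: 4^{16} ≡ 1 mod 17. 93 = 5×16 + 13. So 4^{93} ≡ 4^{13} ≡ 4 mod 17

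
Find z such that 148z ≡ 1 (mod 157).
Since 157 is prime, by Fermat 148^(-1) ≡ 148^{155} ≡ 122 (mod 157). Verify: 148 × 122 = 18056 ≡ 1 (mod 157)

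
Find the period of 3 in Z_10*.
Powers of 3 mod 10: 3^1≡3, 3^2≡9, 3^3≡7, 3^4≡1. ord_10(3) = 4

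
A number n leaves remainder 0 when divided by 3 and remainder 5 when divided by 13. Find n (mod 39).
M = 3 × 13 = 39. M₁ = 13, y₁ ≡ 1 (mod 3). M₂ = 3, y₂ ≡ 9 (mod 13). n = 0×13×1 + 5×3×9 ≡ 18 (mod 39)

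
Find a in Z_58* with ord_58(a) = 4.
17 has order 4 mod 58 since 17^{4} ≡ 1 (mod 58) and no smaller power works.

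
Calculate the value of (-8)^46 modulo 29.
Using Fermat: (-8)^{28} ≡ 1 (mod 29). 46 ≡ 18 (mod 28). So (-8)^{46} ≡ (-8)^{18} ≡ 22 (mod 29)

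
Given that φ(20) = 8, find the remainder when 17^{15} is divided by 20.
By Euler: 17^{8} ≡ 1 mod 20 since gcd(17, 20) = 1. 15 = 1×8 + 7. So 17^{15} ≡ 17^{7} ≡ 13 mod 20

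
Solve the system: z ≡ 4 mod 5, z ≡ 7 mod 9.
M = 5 × 9 = 45. M₁ = 9, y₁ ≡ 4 mod 5. M₂ = 5, y₂ ≡ 2 mod 9. z = 4×9×4 + 7×5×2 ≡ 34 mod 45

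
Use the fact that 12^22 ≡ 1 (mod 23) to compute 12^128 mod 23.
By Fermat: 12^{22} ≡ 1 (mod 23). 128 = 5×22 + 18. So 12^{128} ≡ 12^{18} ≡ 16 (mod 23)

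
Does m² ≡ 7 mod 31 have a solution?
By Euler's criterion: 7^{15} ≡ 1 mod 31. Since this equals 1, 7 is a QR.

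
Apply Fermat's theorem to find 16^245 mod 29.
By Fermat: 16^{28} ≡ 1 mod 29. 245 ≡ 21 mod 28. So 16^{245} ≡ 16^{21} ≡ 1 mod 29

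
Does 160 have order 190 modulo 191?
160^{19} ≡ 1 mod 191 and 19 < 190, so ord_191(160) = 19 ≠ 190 and 160 is not a primitive root.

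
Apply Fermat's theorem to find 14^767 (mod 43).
By Fermat: 14^{42} ≡ 1 (mod 43). 767 ≡ 11 (mod 42). So 14^{767} ≡ 14^{11} ≡ 10 (mod 43)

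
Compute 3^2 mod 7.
3^{2} = 9 ≡ 2 mod 7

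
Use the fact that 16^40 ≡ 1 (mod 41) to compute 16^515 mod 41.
By Fermat: 16^{40} ≡ 1 (mod 41). 515 ≡ 35 (mod 40). So 16^{515} ≡ 16^{35} ≡ 1 (mod 41)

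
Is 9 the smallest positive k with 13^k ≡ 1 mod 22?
Powers of 13 mod 22: 13^1≡13, 13^2≡15, 13^3≡19, 13^4≡5, 13^5≡21, 13^6≡9, 13^7≡7, 13^8≡3, 13^9≡17, 13^10≡1. 13^9≡17≢1, so ord ≠ 9. No, the actual order is 10.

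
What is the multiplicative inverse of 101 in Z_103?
Since 103 is prime, by Fermat 101^(-1) ≡ 101^{101} ≡ 51 (mod 103). Verify: 101 × 51 = 5151 ≡ 1 (mod 103)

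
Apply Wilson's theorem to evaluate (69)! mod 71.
(70)! = (69)! × (70) ≡ -1 mod 71. So (69)! ≡ -1 × (70)^(-1) ≡ (-1)×(-1) = 1 mod 71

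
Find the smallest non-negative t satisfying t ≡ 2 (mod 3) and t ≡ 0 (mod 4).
M = 3 × 4 = 12. M₁ = 4, y₁ ≡ 1 (mod 3). M₂ = 3, y₂ ≡ 3 (mod 4). t = 2×4×1 + 0×3×3 ≡ 8 (mod 12)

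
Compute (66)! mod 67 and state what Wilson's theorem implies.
(66)! mod 67 = 66. Since this equals -1 mod 67, Wilson confirms 67 is prime.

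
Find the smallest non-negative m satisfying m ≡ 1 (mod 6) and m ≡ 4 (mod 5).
M = 6 × 5 = 30. M₁ = 5, y₁ ≡ 5 (mod 6). M₂ = 6, y₂ ≡ 1 (mod 5). m = 1×5×5 + 4×6×1 ≡ 19 (mod 30)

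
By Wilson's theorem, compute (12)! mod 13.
By Wilson's theorem, (12)! ≡ -1 ≡ 12 mod 13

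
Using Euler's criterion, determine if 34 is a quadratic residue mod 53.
By Euler's criterion: 34^{26} ≡ 52 mod 53. Since this equals -1 (≡ 52), 34 is not a QR.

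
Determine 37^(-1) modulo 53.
Since 53 is prime, by Fermat 37^(-1) ≡ 37^{51} ≡ 43 mod 53. Verify: 37 × 43 = 1591 ≡ 1 mod 53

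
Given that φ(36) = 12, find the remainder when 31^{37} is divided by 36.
By Euler: 31^{12} ≡ 1 (mod 36) since gcd(31, 36) = 1. 37 = 3×12 + 1. So 31^{37} ≡ 31^{1} ≡ 31 (mod 36)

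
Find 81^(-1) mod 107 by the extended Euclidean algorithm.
Extended GCD: 81(37) + 107(-28) = 1. So 81^(-1) ≡ 37 mod 107. Verify: 81 × 37 = 2997 ≡ 1 mod 107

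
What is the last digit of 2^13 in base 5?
Using Fermat: 2^{4} ≡ 1 (mod 5). 13 ≡ 1 (mod 4). So 2^{13} ≡ 2^{1} ≡ 2 (mod 5)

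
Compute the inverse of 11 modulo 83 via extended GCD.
Extended GCD: 11(-15) + 83(2) = 1. So 11^(-1) ≡ -15 ≡ 68 (mod 83). Verify: 11 × 68 = 748 ≡ 1 (mod 83)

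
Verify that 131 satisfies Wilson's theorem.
(130)! mod 131 = 130. Since this equals -1 (mod 131), Wilson confirms 131 is prime.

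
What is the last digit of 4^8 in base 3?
Using Fermat: 4^{2} ≡ 1 (mod 3). 8 ≡ 0 (mod 2). So 4^{8} ≡ 4^{0} ≡ 1 (mod 3)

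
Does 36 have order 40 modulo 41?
36^{20} ≡ 1 (mod 41) and 20 < 40, so ord_41(36) = 20 ≠ 40 and 36 is not a primitive root.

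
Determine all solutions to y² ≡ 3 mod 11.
The square roots of 3 mod 11 are 5 and 6. Verify: 5² = 25 ≡ 3 mod 11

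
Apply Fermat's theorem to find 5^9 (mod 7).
By Fermat: 5^{6} ≡ 1 (mod 7). So 5^{9} = 5^{6} · 5^{3} ≡ 5^{3} ≡ 6 (mod 7)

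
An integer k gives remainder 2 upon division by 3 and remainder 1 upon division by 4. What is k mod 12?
M = 3 × 4 = 12. M₁ = 4, y₁ ≡ 1 mod 3. M₂ = 3, y₂ ≡ 3 mod 4. k = 2×4×1 + 1×3×3 ≡ 5 mod 12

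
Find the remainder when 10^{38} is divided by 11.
By Fermat: 10^{10} ≡ 1 (mod 11). 38 = 3×10 + 8. So 10^{38} ≡ 10^{8} ≡ 1 (mod 11)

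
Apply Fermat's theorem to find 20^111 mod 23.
By Fermat: 20^{22} ≡ 1 mod 23. 111 = 5×22 + 1. So 20^{111} ≡ 20^{1} ≡ 20 mod 23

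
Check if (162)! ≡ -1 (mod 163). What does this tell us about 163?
(162)! mod 163 = 162. Since this equals -1 (mod 163), Wilson confirms 163 is prime.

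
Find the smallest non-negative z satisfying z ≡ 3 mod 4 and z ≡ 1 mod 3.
M = 4 × 3 = 12. M₁ = 3, y₁ ≡ 3 mod 4. M₂ = 4, y₂ ≡ 1 mod 3. z = 3×3×3 + 1×4×1 ≡ 7 mod 12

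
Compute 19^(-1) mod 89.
Since 89 is prime, by Fermat 19^(-1) ≡ 19^{87} ≡ 75 mod 89. Verify: 19 × 75 = 1425 ≡ 1 mod 89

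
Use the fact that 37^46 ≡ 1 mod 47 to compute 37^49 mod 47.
By Fermat: 37^{46} ≡ 1 mod 47. So 37^{49} = 37^{46} · 37^{3} ≡ 37^{3} ≡ 34 mod 47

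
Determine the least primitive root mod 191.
g = 19. Powers: [19, 170, 174, 59, 166, 98, 143, 43, 53, ...] generates all 190 non-zero residues.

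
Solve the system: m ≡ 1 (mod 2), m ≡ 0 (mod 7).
M = 2 × 7 = 14. M₁ = 7, y₁ ≡ 1 (mod 2). M₂ = 2, y₂ ≡ 4 (mod 7). m = 1×7×1 + 0×2×4 ≡ 7 (mod 14)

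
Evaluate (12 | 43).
(12/43) = 12^{21} mod 43 = -1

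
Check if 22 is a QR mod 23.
By Euler's criterion: 22^{11} ≡ 22 (mod 23). Since this equals -1 (≡ 22), 22 is not a QR.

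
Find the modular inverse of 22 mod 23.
Since 23 is prime, by Fermat 22^(-1) ≡ 22^{21} ≡ 22 (mod 23). Verify: 22 × 22 = 484 ≡ 1 (mod 23)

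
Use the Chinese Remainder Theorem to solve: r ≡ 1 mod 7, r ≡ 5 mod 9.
M = 7 × 9 = 63. M₁ = 9, y₁ ≡ 4 mod 7. M₂ = 7, y₂ ≡ 4 mod 9. r = 1×9×4 + 5×7×4 ≡ 50 mod 63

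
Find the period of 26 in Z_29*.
Powers of 26 mod 29: 26^1≡26, 26^2≡9, 26^3≡2, 26^4≡23, 26^5≡18, 26^6≡4, 26^7≡17, 26^8≡7, 26^9≡8, 26^10≡5, 26^11≡14, 26^12≡16, 26^13≡10, 26^14≡28, 26^15≡3, 26^16≡20, 26^17≡27, 26^18≡6, 26^19≡11, 26^20≡25, 26^21≡12, 26^22≡22, 26^23≡21, 26^24≡24, 26^25≡15, 26^26≡13, 26^27≡19, 26^28≡1. So the order of 26 is 28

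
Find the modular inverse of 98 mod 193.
Since 193 is prime, by Fermat 98^(-1) ≡ 98^{191} ≡ 65 mod 193. Verify: 98 × 65 = 6370 ≡ 1 mod 193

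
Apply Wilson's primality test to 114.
(113)! mod 114 = 0. Since 0 ≢ -1 mod 114, 114 is not prime.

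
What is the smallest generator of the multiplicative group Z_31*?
g = 3. For each prime q|30: 3^{15}≡30, 3^{10}≡25, 3^{6}≡16, none ≡ 1, so ord_31(3) = 30 and 3 is a primitive root.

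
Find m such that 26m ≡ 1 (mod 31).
Since 31 is prime, by Fermat 26^(-1) ≡ 26^{29} ≡ 6 (mod 31). Verify: 26 × 6 = 156 ≡ 1 (mod 31)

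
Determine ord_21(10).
Powers of 10 mod 21: 10^1≡10, 10^2≡16, 10^3≡13, 10^4≡4, 10^5≡19, 10^6≡1. ord_21(10) = 6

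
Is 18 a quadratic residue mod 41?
By Euler's criterion: 18^{20} ≡ 1 mod 41. Since this equals 1, 18 is a QR.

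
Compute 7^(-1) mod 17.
Since 17 is prime, by Fermat 7^(-1) ≡ 7^{15} ≡ 5 mod 17. Verify: 7 × 5 = 35 ≡ 1 mod 17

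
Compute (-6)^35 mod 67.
By repeated squaring mod 67: (-6)^{1}≡61, (-6)^{2}≡36, (-6)^{4}≡23, (-6)^{8}≡60, (-6)^{16}≡49, (-6)^{32}≡56. Then (-6)^{35} = (-6)^{32+2+1} ≡ 56 × 36 × 61 ≡ 31 mod 67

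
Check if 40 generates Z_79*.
40^{39} ≡ 1 mod 79 and 39 < 78, so ord_79(40) = 39 ≠ 78 and 40 is not a primitive root.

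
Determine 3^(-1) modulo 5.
Since 5 is prime, by Fermat 3^(-1) ≡ 3^{3} ≡ 2 mod 5. Verify: 3 × 2 = 6 ≡ 1 mod 5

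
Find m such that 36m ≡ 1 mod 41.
Since 41 is prime, by Fermat 36^(-1) ≡ 36^{39} ≡ 8 mod 41. Verify: 36 × 8 = 288 ≡ 1 mod 41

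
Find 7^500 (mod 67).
Using Fermat: 7^{66} ≡ 1 (mod 67). 500 ≡ 38 (mod 66). So 7^{500} ≡ 7^{38} ≡ 10 (mod 67)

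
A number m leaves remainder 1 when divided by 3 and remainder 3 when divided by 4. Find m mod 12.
M = 3 × 4 = 12. M₁ = 4, y₁ ≡ 1 mod 3. M₂ = 3, y₂ ≡ 3 mod 4. m = 1×4×1 + 3×3×3 ≡ 7 mod 12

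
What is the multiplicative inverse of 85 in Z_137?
Since 137 is prime, by Fermat 85^(-1) ≡ 85^{135} ≡ 108 mod 137. Verify: 85 × 108 = 9180 ≡ 1 mod 137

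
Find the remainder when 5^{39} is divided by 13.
By Fermat: 5^{12} ≡ 1 (mod 13). 39 = 3×12 + 3. So 5^{39} ≡ 5^{3} ≡ 8 (mod 13)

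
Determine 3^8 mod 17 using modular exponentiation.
By repeated squaring (mod 17): 3^{1}≡3, 3^{2}≡9, 3^{4}≡13, 3^{8}≡16. So 3^{8} ≡ 16 (mod 17)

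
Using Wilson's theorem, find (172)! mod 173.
By Wilson's theorem, (172)! ≡ -1 ≡ 172 (mod 173)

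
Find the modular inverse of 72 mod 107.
Since 107 is prime, by Fermat 72^(-1) ≡ 72^{105} ≡ 55 (mod 107). Verify: 72 × 55 = 3960 ≡ 1 (mod 107)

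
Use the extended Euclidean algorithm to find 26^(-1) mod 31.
Extended GCD: 26(6) + 31(-5) = 1. So 26^(-1) ≡ 6 mod 31. Verify: 26 × 6 = 156 ≡ 1 mod 31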